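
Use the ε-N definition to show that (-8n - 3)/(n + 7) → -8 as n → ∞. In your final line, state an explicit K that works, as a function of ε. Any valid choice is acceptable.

Let ε > 0 be given. For n ≥ 1, |(-8n - 3)/(n + 7) + 8| = |53|/((n + 7)) = 53/((n + 7)).
Since n + 7 ≥ n for n ≥ 1, this is ≤ 53/(n) = 53/n.
So |(-8n - 3)/(n + 7) + 8| < ε whenever n > 53/ε.
Take K = 53/ε. If n > K then |(-8n - 3)/(n + 7) + 8| ≤ 53/n < ε.

K = 53/ε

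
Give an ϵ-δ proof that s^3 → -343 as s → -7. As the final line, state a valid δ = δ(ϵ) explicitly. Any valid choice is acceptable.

Let ϵ > 0. We seek δ > 0 with 0 < |s + 7| < δ ⇒ |s^3 + 343| < ϵ.
Factor: s^3 + 343 = (s + 7)(s^2 - 7s + 49), so |s^3 + 343| = |s + 7|·|s^2 - 7s + 49|.
Impose δ ≤ 1 so that |s| < 8; then |s^2 - 7s + 49| ≤ 169.
Hence |s^3 + 343| ≤ 169|s + 7|, which is < ϵ once |s + 7| < ϵ/169.
Take δ = min(1, ϵ/169). If 0 < |s + 7| < δ then both bounds hold and |s^3 + 343| ≤ 169|s + 7| < 169·(ϵ/169) = ϵ.

δ = min(1, ϵ/169)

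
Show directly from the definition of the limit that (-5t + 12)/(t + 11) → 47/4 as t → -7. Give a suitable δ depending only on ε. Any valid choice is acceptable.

δ = min(2, (8/67)ε)

Suppose ε > 0. We want δ > 0 with 0 < |t + 7| < δ ⇒ |(-5t + 12)/(t + 11) − (47/4)| < ε.
Combining over a common denominator, (-5t + 12)/(t + 11) − (47/4) = [(-5t + 12)·4 − 47·(t + 11)] / [4·(t + 11)] = -67(t + 7) / (4(t + 11)).
So |(-5t + 12)/(t + 11) − (47/4)| = 67|t + 7| / (4·|t + 11|).
Restrict δ ≤ 2. Then |t + 7| < 2 gives |t + 11| = |(t + 7) + 4| ≥ 4 − 2 = 2.
Hence |(-5t + 12)/(t + 11) − (47/4)| < 67|t + 7|/(4·2) = (67/8)|t + 7|, which is < ε once |t + 7| < (8/67)ε.
Take δ = min(2, (8/67)ε). Then 0 < |t + 7| < δ forces both bounds, so |(-5t + 12)/(t + 11) − (47/4)| < ε.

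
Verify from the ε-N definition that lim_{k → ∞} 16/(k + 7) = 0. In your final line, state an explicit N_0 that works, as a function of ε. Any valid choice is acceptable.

N_0 = 16/ε

Let ε > 0. For k ≥ 1, |16/(k + 7) − 0| = 16/(k + 7) ≤ 16/k.
We need 16/k < ε, i.e. k > 16/ε.
Take N_0 = 16/ε. If k > N_0 then |16/(k + 7)| ≤ 16/k < ε.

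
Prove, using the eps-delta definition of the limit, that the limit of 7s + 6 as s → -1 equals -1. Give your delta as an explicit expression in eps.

Suppose eps > 0. We need delta > 0 so that 0 < |s + 1| < delta implies |(7s + 6) + 1| < eps.
Since (7s + 6) + 1 = 7(s + 1), we have |(7s + 6) + 1| = 7|s + 1|.
Thus it suffices that |s + 1| < eps/7.
Choosing delta = eps/7 gives |(7s + 6) + 1| = 7|s + 1| < eps whenever |s + 1| < delta.

delta = eps/7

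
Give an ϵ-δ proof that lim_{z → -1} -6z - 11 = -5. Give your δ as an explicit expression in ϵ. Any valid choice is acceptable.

δ = ϵ/6

Suppose ϵ > 0. We need δ > 0 so that 0 < |z + 1| < δ implies |(-6z - 11) + 5| < ϵ.
Since (-6z - 11) + 5 = -6(z + 1), we have |(-6z - 11) + 5| = 6|z + 1|.
Thus it suffices that |z + 1| < ϵ/6.
Choosing δ = ϵ/6 gives |(-6z - 11) + 5| = 6|z + 1| < ϵ whenever |z + 1| < δ.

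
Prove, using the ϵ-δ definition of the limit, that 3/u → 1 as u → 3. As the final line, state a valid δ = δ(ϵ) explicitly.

δ = min(3/2, (3/2)ϵ)

Let ϵ > 0. We seek δ > 0 such that 0 < |u − 3| < δ implies |3/u − 1| < ϵ.
|3/u − 1| = 3·|3 − u|/(3·|u|) = 3|u − 3|/(3|u|).
Restrict δ ≤ 3/2. Then |u − 3| < 3/2 gives |u| > 3/2, so 3|u| > 9/2.
Then |3/u − 1| < 3|u − 3|/(9/2), which is < ϵ when |u − 3| < (3/2)ϵ.
Take δ = min(3/2, (3/2)ϵ). Then 0 < |u − 3| < δ gives both |u − 3| < 3/2 and |u − 3| < (3/2)ϵ, so |3/u − 1| < ϵ.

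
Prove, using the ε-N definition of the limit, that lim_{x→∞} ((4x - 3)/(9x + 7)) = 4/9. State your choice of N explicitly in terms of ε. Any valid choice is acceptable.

Fix ε > 0. We seek N > 0 such that x > N implies |(4x - 3)/(9x + 7) − (4/9)| < ε.
(4x - 3)/(9x + 7) − (4/9) = (9(4x - 3) − 4(9x + 7)) / (9(9x + 7)) = -55/(9(9x + 7)).
For x > 0 we have 9x + 7 > 9x, so |(4x - 3)/(9x + 7) − (4/9)| = 55/(9(9x + 7)) < 55/(9·9x) = (55/81)/x.
Thus |(4x - 3)/(9x + 7) − (4/9)| < ε whenever x > (55/81)/ε.
Take N = (55/81)/ε. If x > N then |(4x - 3)/(9x + 7) − (4/9)| < (55/81)/x < ε.

N = (55/81)/ε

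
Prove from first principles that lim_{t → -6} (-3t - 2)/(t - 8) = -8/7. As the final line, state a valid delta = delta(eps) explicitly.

delta = min(7, (49/13)eps)

Let eps > 0. We want delta > 0 with 0 < |t + 6| < delta ⇒ |(-3t - 2)/(t - 8) + 8/7| < eps.
Combining over a common denominator, (-3t - 2)/(t - 8) + 8/7 = [(-3t - 2)·(-14) − 16·(t - 8)] / [(-14)·(t - 8)] = 26(t + 6) / ((-14)(t - 8)).
So |(-3t - 2)/(t - 8) + 8/7| = 26|t + 6| / (14·|t − 8|).
Restrict delta ≤ 7. Then |t + 6| < 7 gives |t − 8| = |(t + 6) + (-14)| ≥ 14 − 7 = 7.
Hence |(-3t - 2)/(t - 8) + 8/7| < 26|t + 6|/(14·7) = (13/49)|t + 6|, which is < eps once |t + 6| < (49/13)eps.
Take delta = min(7, (49/13)eps). Then 0 < |t + 6| < delta forces both bounds, so |(-3t - 2)/(t - 8) + 8/7| < eps.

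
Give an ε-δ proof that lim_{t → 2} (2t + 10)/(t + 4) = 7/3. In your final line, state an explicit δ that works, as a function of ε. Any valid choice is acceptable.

δ = min(3, 9ε)

Let ε > 0. We want δ > 0 with 0 < |t − 2| < δ ⇒ |(2t + 10)/(t + 4) − (7/3)| < ε.
Combining over a common denominator, (2t + 10)/(t + 4) − (7/3) = [(2t + 10)·6 − 14·(t + 4)] / [6·(t + 4)] = -2(t − 2) / (6(t + 4)).
So |(2t + 10)/(t + 4) − (7/3)| = 2|t − 2| / (6·|t + 4|).
Restrict δ ≤ 3. Then |t − 2| < 3 gives |t + 4| = |(t − 2) + 6| ≥ 6 − 3 = 3.
Hence |(2t + 10)/(t + 4) − (7/3)| < 2|t − 2|/(6·3) = (1/9)|t − 2|, which is < ε once |t − 2| < 9ε.
Take δ = min(3, 9ε). Then 0 < |t − 2| < δ forces both bounds, so |(2t + 10)/(t + 4) − (7/3)| < ε.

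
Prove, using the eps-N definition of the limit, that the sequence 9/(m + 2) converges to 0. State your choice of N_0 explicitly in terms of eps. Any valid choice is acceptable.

N_0 = 9/eps

Let eps > 0. For m ≥ 1, |9/(m + 2) − 0| = 9/(m + 2) ≤ 9/m.
We need 9/m < eps, i.e. m > 9/eps.
Take N_0 = 9/eps. If m > N_0 then |9/(m + 2)| ≤ 9/m < eps.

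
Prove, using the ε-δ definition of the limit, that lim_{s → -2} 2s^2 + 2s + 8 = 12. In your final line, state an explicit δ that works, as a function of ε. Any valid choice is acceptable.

Fix ε > 0. We want δ > 0 such that 0 < |s + 2| < δ implies |(2s^2 + 2s + 8) − 12| < ε.
(2s^2 + 2s + 8) − 12 = 2s^2 + 2s - 4 = (s + 2)(2s - 2).
So |(2s^2 + 2s + 8) − 12| = |s + 2|·|2s - 2|.
Assume first that |s + 2| < 1, so |s| < 3. Then |2s - 2| ≤ 2·3 + 2 = 8.
Hence |(2s^2 + 2s + 8) − 12| ≤ 8|s + 2| < ε provided |s + 2| < ε/8.
Take δ = min(1, ε/8). Then 0 < |s + 2| < δ gives both |s + 2| < 1 and |s + 2| < ε/8, so |(2s^2 + 2s + 8) − 12| < ε.

δ = min(1, ε/8)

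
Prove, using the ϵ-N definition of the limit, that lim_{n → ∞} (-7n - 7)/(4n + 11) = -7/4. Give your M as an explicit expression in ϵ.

M = (49/16)/ϵ

Fix ϵ > 0. For n ≥ 1, |(-7n - 7)/(4n + 11) + 7/4| = |49|/(4(4n + 11)) = 49/(4(4n + 11)).
Since 4n + 11 ≥ 4n for n ≥ 1, this is ≤ 49/(4·4n) = (49/16)/n.
So |(-7n - 7)/(4n + 11) + 7/4| < ϵ whenever n > (49/16)/ϵ.
Take M = (49/16)/ϵ. If n > M then |(-7n - 7)/(4n + 11) + 7/4| ≤ (49/16)/n < ϵ.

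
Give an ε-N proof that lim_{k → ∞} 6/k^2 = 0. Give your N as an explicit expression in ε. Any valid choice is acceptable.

Fix ε > 0. For k ≥ 1, |6/k^2 − 0| = 6/k^2.
6/k^2 < ε ⇔ k^2 > 6/ε ⇔ k > (6/ε)^{1/2}.
Take N = (6/ε)^{1/2}. Then k > N implies 6/k^2 < ε.

N = (6/ε)^{1/2}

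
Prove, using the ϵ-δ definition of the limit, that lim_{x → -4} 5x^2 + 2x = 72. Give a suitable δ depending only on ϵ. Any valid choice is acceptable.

δ = min(1, ϵ/43)

Let ϵ > 0. We want δ > 0 such that 0 < |x + 4| < δ implies |(5x^2 + 2x) − 72| < ϵ.
(5x^2 + 2x) − 72 = 5x^2 + 2x - 72 = (x + 4)(5x - 18).
So |(5x^2 + 2x) − 72| = |x + 4|·|5x - 18|.
Assume first that |x + 4| < 1, so |x| < 5. Then |5x - 18| ≤ 5·5 + 18 = 43.
Hence |(5x^2 + 2x) − 72| ≤ 43|x + 4| < ϵ provided |x + 4| < ϵ/43.
Take δ = min(1, ϵ/43). Then 0 < |x + 4| < δ gives both |x + 4| < 1 and |x + 4| < ϵ/43, so |(5x^2 + 2x) − 72| < ϵ.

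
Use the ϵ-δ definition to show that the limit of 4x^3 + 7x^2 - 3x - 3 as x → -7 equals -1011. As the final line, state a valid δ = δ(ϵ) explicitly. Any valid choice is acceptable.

Let ϵ > 0. We want δ > 0 such that 0 < |x + 7| < δ implies |(4x^3 + 7x^2 - 3x - 3) + 1011| < ϵ.
(4x^3 + 7x^2 - 3x - 3) + 1011 = 4x^3 + 7x^2 - 3x + 1008 = (x + 7)(4x^2 - 21x + 144).
So |(4x^3 + 7x^2 - 3x - 3) + 1011| = |x + 7|·|4x^2 - 21x + 144|.
Assume first that |x + 7| < 1, so |x| < 8. Then |4x^2 - 21x + 144| ≤ 4·8^2 + 21·8 + 144 = 568.
Hence |(4x^3 + 7x^2 - 3x - 3) + 1011| ≤ 568|x + 7| < ϵ provided |x + 7| < ϵ/568.
Take δ = min(1, ϵ/568). Then 0 < |x + 7| < δ gives both |x + 7| < 1 and |x + 7| < ϵ/568, so |(4x^3 + 7x^2 - 3x - 3) + 1011| < ϵ.

δ = min(1, ϵ/568)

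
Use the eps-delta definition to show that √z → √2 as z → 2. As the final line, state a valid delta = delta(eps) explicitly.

delta = min(2, √2·eps)

Let eps > 0 be given. We want delta > 0 such that 0 < |z − 2| < delta implies |√z − √2| < eps.
Multiplying by the conjugate, |√z − √2| = |z − 2|/(√z + √2).
Restrict delta ≤ 2 so that |z − 2| < 2 forces z > 0, and then √z + √2 > √2.
Hence |√z − √2| < |z − 2|/√2, which is < eps once |z − 2| < √2·eps.
Take delta = min(2, √2·eps). If 0 < |z − 2| < delta then z > 0 and |√z − √2| < |z − 2|/√2 < eps.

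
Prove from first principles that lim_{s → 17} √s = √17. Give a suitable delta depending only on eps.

delta = min(17, √17·eps)

Let eps > 0. We want delta > 0 such that 0 < |s − 17| < delta implies |√s − √17| < eps.
Multiplying by the conjugate, |√s − √17| = |s − 17|/(√s + √17).
Restrict delta ≤ 17 so that |s − 17| < 17 forces s > 0, and then √s + √17 > √17.
Hence |√s − √17| < |s − 17|/√17, which is < eps once |s − 17| < √17·eps.
Take delta = min(17, √17·eps). If 0 < |s − 17| < delta then s > 0 and |√s − √17| < |s − 17|/√17 < eps.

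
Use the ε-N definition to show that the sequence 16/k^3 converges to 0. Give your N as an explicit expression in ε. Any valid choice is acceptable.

N = (16/ε)^{1/3}

Suppose ε > 0. For k ≥ 1, |16/k^3 − 0| = 16/k^3.
16/k^3 < ε ⇔ k^3 > 16/ε ⇔ k > (16/ε)^{1/3}.
Take N = (16/ε)^{1/3}. Then k > N implies 16/k^3 < ε.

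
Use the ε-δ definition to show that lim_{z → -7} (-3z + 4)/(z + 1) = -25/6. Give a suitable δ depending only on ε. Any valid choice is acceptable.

Suppose ε > 0. We want δ > 0 with 0 < |z + 7| < δ ⇒ |(-3z + 4)/(z + 1) + 25/6| < ε.
Combining over a common denominator, (-3z + 4)/(z + 1) + 25/6 = [(-3z + 4)·(-6) − 25·(z + 1)] / [(-6)·(z + 1)] = -7(z + 7) / ((-6)(z + 1)).
So |(-3z + 4)/(z + 1) + 25/6| = 7|z + 7| / (6·|z + 1|).
Require δ ≤ 3, so |z + 1| ≥ |-6| − |z + 7| > 6 − 3 = 3.
Hence |(-3z + 4)/(z + 1) + 25/6| < 7|z + 7|/(6·3) = (7/18)|z + 7|, which is < ε once |z + 7| < (18/7)ε.
Take δ = min(3, (18/7)ε). Then 0 < |z + 7| < δ forces both bounds, so |(-3z + 4)/(z + 1) + 25/6| < ε.

δ = min(3, (18/7)ε)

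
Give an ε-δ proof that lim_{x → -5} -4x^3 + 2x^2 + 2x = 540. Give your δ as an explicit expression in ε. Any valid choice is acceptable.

δ = min(1, ε/384)

Let ε > 0. We want δ > 0 such that 0 < |x + 5| < δ implies |(-4x^3 + 2x^2 + 2x) − 540| < ε.
(-4x^3 + 2x^2 + 2x) − 540 = -4x^3 + 2x^2 + 2x - 540 = (x + 5)(-4x^2 + 22x - 108).
So |(-4x^3 + 2x^2 + 2x) − 540| = |x + 5|·|-4x^2 + 22x - 108|.
Require δ ≤ 1. Then |x + 5| < 1 gives |x| < 6, and by the triangle inequality |-4x^2 + 22x - 108| ≤ 4·6^2 + 22·6 + 108 = 384.
Hence |(-4x^3 + 2x^2 + 2x) − 540| ≤ 384|x + 5| < ε provided |x + 5| < ε/384.
Take δ = min(1, ε/384). Then 0 < |x + 5| < δ gives both |x + 5| < 1 and |x + 5| < ε/384, so |(-4x^3 + 2x^2 + 2x) − 540| < ε.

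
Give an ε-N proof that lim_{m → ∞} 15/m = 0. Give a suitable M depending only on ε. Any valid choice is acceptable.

Suppose ε > 0. For m ≥ 1, |15/m − 0| = 15/(m) ≤ 15/m.
We need 15/m < ε, i.e. m > 15/ε.
Take M = 15/ε. If m > M then |15/m| ≤ 15/m < ε.

M = 15/ε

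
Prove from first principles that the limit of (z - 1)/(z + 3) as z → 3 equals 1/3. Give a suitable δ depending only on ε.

δ = min(3, (9/2)ε)

Let ε > 0 be given. We want δ > 0 with 0 < |z − 3| < δ ⇒ |(z - 1)/(z + 3) − (1/3)| < ε.
Combining over a common denominator, (z - 1)/(z + 3) − (1/3) = [(z - 1)·6 − 2·(z + 3)] / [6·(z + 3)] = 4(z − 3) / (6(z + 3)).
So |(z - 1)/(z + 3) − (1/3)| = 4|z − 3| / (6·|z + 3|).
Require δ ≤ 3, so |z + 3| ≥ |6| − |z − 3| > 6 − 3 = 3.
Hence |(z - 1)/(z + 3) − (1/3)| < 4|z − 3|/(6·3) = (2/9)|z − 3|, which is < ε once |z − 3| < (9/2)ε.
Take δ = min(3, (9/2)ε). Then 0 < |z − 3| < δ forces both bounds, so |(z - 1)/(z + 3) − (1/3)| < ε.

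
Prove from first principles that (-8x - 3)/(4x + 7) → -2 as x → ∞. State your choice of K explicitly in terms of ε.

K = (11/4)/ε

Suppose ε > 0. We seek K > 0 such that x > K implies |(-8x - 3)/(4x + 7) + 2| < ε.
(-8x - 3)/(4x + 7) + 2 = (4(-8x - 3) − (-8)(4x + 7)) / (4(4x + 7)) = 44/(4(4x + 7)).
For x > 0 we have 4x + 7 > 4x, so |(-8x - 3)/(4x + 7) + 2| = 44/(4(4x + 7)) < 44/(4·4x) = (11/4)/x.
Thus |(-8x - 3)/(4x + 7) + 2| < ε whenever x > (11/4)/ε.
Take K = (11/4)/ε. If x > K then |(-8x - 3)/(4x + 7) + 2| < (11/4)/x < ε.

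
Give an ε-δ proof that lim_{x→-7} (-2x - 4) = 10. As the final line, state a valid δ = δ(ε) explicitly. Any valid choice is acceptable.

δ = ε/2

Suppose ε > 0. We need δ > 0 so that 0 < |x + 7| < δ implies |(-2x - 4) − 10| < ε.
Since (-2x - 4) − 10 = -2(x + 7), we have |(-2x - 4) − 10| = 2|x + 7|.
Thus it suffices that |x + 7| < ε/2.
Choosing δ = ε/2 gives |(-2x - 4) − 10| = 2|x + 7| < ε whenever |x + 7| < δ.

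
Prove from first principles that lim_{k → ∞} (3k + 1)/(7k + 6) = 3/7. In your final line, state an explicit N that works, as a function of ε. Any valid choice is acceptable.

N = (11/49)/ε

Suppose ε > 0. For k ≥ 1, |(3k + 1)/(7k + 6) − (3/7)| = |-11|/(7(7k + 6)) = 11/(7(7k + 6)).
Since 7k + 6 ≥ 7k for k ≥ 1, this is ≤ 11/(7·7k) = (11/49)/k.
So |(3k + 1)/(7k + 6) − (3/7)| < ε whenever k > (11/49)/ε.
Take N = (11/49)/ε. If k > N then |(3k + 1)/(7k + 6) − (3/7)| ≤ (11/49)/k < ε.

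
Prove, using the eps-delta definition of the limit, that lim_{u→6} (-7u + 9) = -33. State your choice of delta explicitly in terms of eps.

Let eps > 0 be given. We need delta > 0 so that 0 < |u − 6| < delta implies |(-7u + 9) + 33| < eps.
|(-7u + 9) + 33| = |-7u + 42| = 7|u − 6|.
Thus it suffices that |u − 6| < eps/7.
Choosing delta = eps/7 gives |(-7u + 9) + 33| = 7|u − 6| < eps whenever |u − 6| < delta.

delta = eps/7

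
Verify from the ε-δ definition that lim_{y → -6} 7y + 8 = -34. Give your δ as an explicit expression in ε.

δ = ε/7

Let ε > 0 be given. We need δ > 0 so that 0 < |y + 6| < δ implies |(7y + 8) + 34| < ε.
|(7y + 8) + 34| = |7y + 42| = 7|y + 6|.
So 7|y + 6| < ε exactly when |y + 6| < ε/7.
Choosing δ = ε/7 gives |(7y + 8) + 34| = 7|y + 6| < ε whenever |y + 6| < δ.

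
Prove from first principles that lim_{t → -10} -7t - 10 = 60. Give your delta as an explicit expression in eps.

delta = eps/7

Fix eps > 0. We need delta > 0 so that 0 < |t + 10| < delta implies |(-7t - 10) − 60| < eps.
|(-7t - 10) − 60| = |-7t - 70| = 7|t + 10|.
So 7|t + 10| < eps exactly when |t + 10| < eps/7.
Take delta = eps/7. If 0 < |t + 10| < delta then |(-7t - 10) − 60| = 7|t + 10| < 7·(eps/7) = eps.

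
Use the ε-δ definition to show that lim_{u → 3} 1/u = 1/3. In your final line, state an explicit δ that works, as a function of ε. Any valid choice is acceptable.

Let ε > 0 be given. We seek δ > 0 such that 0 < |u − 3| < δ implies |1/u − (1/3)| < ε.
|1/u − (1/3)| = |3 − u|/(3·|u|) = |u − 3|/(3|u|).
Restrict δ ≤ 3/2. Then |u − 3| < 3/2 gives |u| > 3/2, so 3|u| > 9/2.
Then |1/u − (1/3)| < |u − 3|/(9/2), which is < ε when |u − 3| < (9/2)ε.
Take δ = min(3/2, (9/2)ε). Then 0 < |u − 3| < δ gives both |u − 3| < 3/2 and |u − 3| < (9/2)ε, so |1/u − (1/3)| < ε.

δ = min(3/2, (9/2)ε)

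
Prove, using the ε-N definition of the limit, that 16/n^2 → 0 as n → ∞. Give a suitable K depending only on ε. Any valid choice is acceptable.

Fix ε > 0. For n ≥ 1, |16/n^2 − 0| = 16/n^2.
16/n^2 < ε ⇔ n^2 > 16/ε ⇔ n > (16/ε)^{1/2}.
Take K = (16/ε)^{1/2}. Then n > K implies 16/n^2 < ε.

K = (16/ε)^{1/2}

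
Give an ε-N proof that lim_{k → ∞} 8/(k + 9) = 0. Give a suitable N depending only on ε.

N = 8/ε

Let ε > 0 be given. For k ≥ 1, |8/(k + 9) − 0| = 8/(k + 9) ≤ 8/k.
We need 8/k < ε, i.e. k > 8/ε.
Take N = 8/ε. If k > N then |8/(k + 9)| ≤ 8/k < ε.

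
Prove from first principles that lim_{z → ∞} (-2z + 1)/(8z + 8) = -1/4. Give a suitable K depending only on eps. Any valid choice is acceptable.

Fix eps > 0. We seek K > 0 such that z > K implies |(-2z + 1)/(8z + 8) + 1/4| < eps.
(-2z + 1)/(8z + 8) + 1/4 = (8(-2z + 1) − (-2)(8z + 8)) / (8(8z + 8)) = 24/(8(8z + 8)).
For z > 0 we have 8z + 8 > 8z, so |(-2z + 1)/(8z + 8) + 1/4| = 24/(8(8z + 8)) < 24/(8·8z) = (3/8)/z.
Thus |(-2z + 1)/(8z + 8) + 1/4| < eps whenever z > (3/8)/eps.
Take K = (3/8)/eps. If z > K then |(-2z + 1)/(8z + 8) + 1/4| < (3/8)/z < eps.

K = (3/8)/eps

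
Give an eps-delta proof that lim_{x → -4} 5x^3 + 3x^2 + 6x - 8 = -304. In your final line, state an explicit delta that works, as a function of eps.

Let eps > 0. We want delta > 0 such that 0 < |x + 4| < delta implies |(5x^3 + 3x^2 + 6x - 8) + 304| < eps.
(5x^3 + 3x^2 + 6x - 8) + 304 = 5x^3 + 3x^2 + 6x + 296 = (x + 4)(5x^2 - 17x + 74).
So |(5x^3 + 3x^2 + 6x - 8) + 304| = |x + 4|·|5x^2 - 17x + 74|.
Assume first that |x + 4| < 1, so |x| < 5. Then |5x^2 - 17x + 74| ≤ 5·5^2 + 17·5 + 74 = 284.
Hence |(5x^3 + 3x^2 + 6x - 8) + 304| ≤ 284|x + 4| < eps provided |x + 4| < eps/284.
Choosing delta = min(1, eps/284) ensures both conditions, hence |(5x^3 + 3x^2 + 6x - 8) + 304| < eps.

delta = min(1, eps/284)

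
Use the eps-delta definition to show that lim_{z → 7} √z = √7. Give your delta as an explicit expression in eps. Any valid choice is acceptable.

Let eps > 0 be given. We want delta > 0 such that 0 < |z − 7| < delta implies |√z − √7| < eps.
Rationalise: √z − √7 = (z − 7)/(√z + √7), so |√z − √7| = |z − 7|/(√z + √7).
Restrict delta ≤ 7 so that |z − 7| < 7 forces z > 0, and then √z + √7 > √7.
Hence |√z − √7| < |z − 7|/√7, which is < eps once |z − 7| < √7·eps.
Take delta = min(7, √7·eps). If 0 < |z − 7| < delta then z > 0 and |√z − √7| < |z − 7|/√7 < eps.

delta = min(7, √7·eps)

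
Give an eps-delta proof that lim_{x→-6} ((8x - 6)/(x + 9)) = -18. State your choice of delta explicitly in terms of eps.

delta = min(3/2, (3/52)eps)

Let eps > 0. We want delta > 0 with 0 < |x + 6| < delta ⇒ |(8x - 6)/(x + 9) + 18| < eps.
Combining over a common denominator, (8x - 6)/(x + 9) + 18 = [(8x - 6)·3 − (-54)·(x + 9)] / [3·(x + 9)] = 78(x + 6) / (3(x + 9)).
So |(8x - 6)/(x + 9) + 18| = 78|x + 6| / (3·|x + 9|).
Require delta ≤ 3/2, so |x + 9| ≥ |3| − |x + 6| > 3 − 3/2 = 3/2.
Hence |(8x - 6)/(x + 9) + 18| < 78|x + 6|/(3·(3/2)) = (52/3)|x + 6|, which is < eps once |x + 6| < (3/52)eps.
Take delta = min(3/2, (3/52)eps). Then 0 < |x + 6| < delta forces both bounds, so |(8x - 6)/(x + 9) + 18| < eps.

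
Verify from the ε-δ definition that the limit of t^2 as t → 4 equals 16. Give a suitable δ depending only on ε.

δ = min(2, ε/10)

Fix ε > 0. We seek δ > 0 with 0 < |t − 4| < δ ⇒ |t^2 − 16| < ε.
Factor: t^2 − 16 = (t − 4)(t + 4), so |t^2 − 16| = |t − 4|·|t + 4|.
Impose δ ≤ 2 so that |t| < 6; then |t + 4| ≤ 10.
Hence |t^2 − 16| ≤ 10|t − 4|, which is < ε once |t − 4| < ε/10.
Take δ = min(2, ε/10). If 0 < |t − 4| < δ then both bounds hold and |t^2 − 16| ≤ 10|t − 4| < 10·(ε/10) = ε.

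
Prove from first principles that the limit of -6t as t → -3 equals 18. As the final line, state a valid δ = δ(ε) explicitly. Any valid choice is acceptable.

Fix ε > 0. We need δ > 0 so that 0 < |t + 3| < δ implies |(-6t) − 18| < ε.
|(-6t) − 18| = |-6t - 18| = 6|t + 3|.
So 6|t + 3| < ε exactly when |t + 3| < ε/6.
Take δ = ε/6. If 0 < |t + 3| < δ then |(-6t) − 18| = 6|t + 3| < 6·(ε/6) = ε.

δ = ε/6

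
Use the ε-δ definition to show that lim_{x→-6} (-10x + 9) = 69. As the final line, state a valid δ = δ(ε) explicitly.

δ = ε/10

Suppose ε > 0. We need δ > 0 so that 0 < |x + 6| < δ implies |(-10x + 9) − 69| < ε.
Since (-10x + 9) − 69 = -10(x + 6), we have |(-10x + 9) − 69| = 10|x + 6|.
So 10|x + 6| < ε exactly when |x + 6| < ε/10.
Choosing δ = ε/10 gives |(-10x + 9) − 69| = 10|x + 6| < ε whenever |x + 6| < δ.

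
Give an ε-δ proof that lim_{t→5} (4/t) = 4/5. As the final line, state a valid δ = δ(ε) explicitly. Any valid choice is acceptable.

Let ε > 0. We seek δ > 0 such that 0 < |t − 5| < δ implies |4/t − (4/5)| < ε.
|4/t − (4/5)| = 4·|5 − t|/(5·|t|) = 4|t − 5|/(5|t|).
Require δ ≤ 5/2 so that |t| > 5 − 5/2 = 5/2, hence 5|t| > 25/2.
Then |4/t − (4/5)| < 4|t − 5|/(25/2), which is < ε when |t − 5| < (25/8)ε.
Take δ = min(5/2, (25/8)ε). Then 0 < |t − 5| < δ gives both |t − 5| < 5/2 and |t − 5| < (25/8)ε, so |4/t − (4/5)| < ε.

δ = min(5/2, (25/8)ε)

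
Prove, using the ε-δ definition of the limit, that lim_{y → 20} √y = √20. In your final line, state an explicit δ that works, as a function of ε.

Suppose ε > 0. We want δ > 0 such that 0 < |y − 20| < δ implies |√y − √20| < ε.
Rationalise: √y − √20 = (y − 20)/(√y + √20), so |√y − √20| = |y − 20|/(√y + √20).
Restrict δ ≤ 20 so that |y − 20| < 20 forces y > 0, and then √y + √20 > √20.
Hence |√y − √20| < |y − 20|/√20, which is < ε once |y − 20| < √20·ε.
Take δ = min(20, √20·ε). If 0 < |y − 20| < δ then y > 0 and |√y − √20| < |y − 20|/√20 < ε.

δ = min(20, √20·ε)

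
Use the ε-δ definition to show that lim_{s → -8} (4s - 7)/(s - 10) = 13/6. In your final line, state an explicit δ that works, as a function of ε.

Let ε > 0 be given. We want δ > 0 with 0 < |s + 8| < δ ⇒ |(4s - 7)/(s - 10) − (13/6)| < ε.
Combining over a common denominator, (4s - 7)/(s - 10) − (13/6) = [(4s - 7)·(-18) − (-39)·(s - 10)] / [(-18)·(s - 10)] = -33(s + 8) / ((-18)(s - 10)).
So |(4s - 7)/(s - 10) − (13/6)| = 33|s + 8| / (18·|s − 10|).
Require δ ≤ 9, so |s − 10| ≥ |-18| − |s + 8| > 18 − 9 = 9.
Hence |(4s - 7)/(s - 10) − (13/6)| < 33|s + 8|/(18·9) = (11/54)|s + 8|, which is < ε once |s + 8| < (54/11)ε.
Take δ = min(9, (54/11)ε). Then 0 < |s + 8| < δ forces both bounds, so |(4s - 7)/(s - 10) − (13/6)| < ε.

δ = min(9, (54/11)ε)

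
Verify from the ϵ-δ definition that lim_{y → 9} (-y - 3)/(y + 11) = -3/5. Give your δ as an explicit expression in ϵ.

δ = min(10, 25ϵ)

Let ϵ > 0 be given. We want δ > 0 with 0 < |y − 9| < δ ⇒ |(-y - 3)/(y + 11) + 3/5| < ϵ.
Combining over a common denominator, (-y - 3)/(y + 11) + 3/5 = [(-y - 3)·20 − (-12)·(y + 11)] / [20·(y + 11)] = -8(y − 9) / (20(y + 11)).
So |(-y - 3)/(y + 11) + 3/5| = 8|y − 9| / (20·|y + 11|).
Require δ ≤ 10, so |y + 11| ≥ |20| − |y − 9| > 20 − 10 = 10.
Hence |(-y - 3)/(y + 11) + 3/5| < 8|y − 9|/(20·10) = (1/25)|y − 9|, which is < ϵ once |y − 9| < 25ϵ.
Take δ = min(10, 25ϵ). Then 0 < |y − 9| < δ forces both bounds, so |(-y - 3)/(y + 11) + 3/5| < ϵ.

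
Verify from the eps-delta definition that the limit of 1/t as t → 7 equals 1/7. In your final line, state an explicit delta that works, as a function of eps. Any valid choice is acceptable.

Let eps > 0 be given. We seek delta > 0 such that 0 < |t − 7| < delta implies |1/t − (1/7)| < eps.
|1/t − (1/7)| = |7 − t|/(7·|t|) = |t − 7|/(7|t|).
Restrict delta ≤ 7/2. Then |t − 7| < 7/2 gives |t| > 7/2, so 7|t| > 49/2.
Then |1/t − (1/7)| < |t − 7|/(49/2), which is < eps when |t − 7| < (49/2)eps.
Take delta = min(7/2, (49/2)eps). Then 0 < |t − 7| < delta gives both |t − 7| < 7/2 and |t − 7| < (49/2)eps, so |1/t − (1/7)| < eps.

delta = min(7/2, (49/2)eps)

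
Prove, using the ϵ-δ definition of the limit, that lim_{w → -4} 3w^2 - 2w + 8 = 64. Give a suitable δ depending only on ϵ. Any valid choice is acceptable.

Let ϵ > 0. We want δ > 0 such that 0 < |w + 4| < δ implies |(3w^2 - 2w + 8) − 64| < ϵ.
(3w^2 - 2w + 8) − 64 = 3w^2 - 2w - 56 = (w + 4)(3w - 14).
So |(3w^2 - 2w + 8) − 64| = |w + 4|·|3w - 14|.
Assume first that |w + 4| < 1, so |w| < 5. Then |3w - 14| ≤ 3·5 + 14 = 29.
Hence |(3w^2 - 2w + 8) − 64| ≤ 29|w + 4| < ϵ provided |w + 4| < ϵ/29.
Choosing δ = min(1, ϵ/29) ensures both conditions, hence |(3w^2 - 2w + 8) − 64| < ϵ.

δ = min(1, ϵ/29)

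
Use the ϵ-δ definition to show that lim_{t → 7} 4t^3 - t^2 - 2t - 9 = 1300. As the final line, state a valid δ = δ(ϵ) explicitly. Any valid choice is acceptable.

δ = min(1, ϵ/659)

Fix ϵ > 0. We want δ > 0 such that 0 < |t − 7| < δ implies |(4t^3 - t^2 - 2t - 9) − 1300| < ϵ.
(4t^3 - t^2 - 2t - 9) − 1300 = 4t^3 - t^2 - 2t - 1309 = (t − 7)(4t^2 + 27t + 187).
So |(4t^3 - t^2 - 2t - 9) − 1300| = |t − 7|·|4t^2 + 27t + 187|.
Assume first that |t − 7| < 1, so |t| < 8. Then |4t^2 + 27t + 187| ≤ 4·8^2 + 27·8 + 187 = 659.
Hence |(4t^3 - t^2 - 2t - 9) − 1300| ≤ 659|t − 7| < ϵ provided |t − 7| < ϵ/659.
Take δ = min(1, ϵ/659). Then 0 < |t − 7| < δ gives both |t − 7| < 1 and |t − 7| < ϵ/659, so |(4t^3 - t^2 - 2t - 9) − 1300| < ϵ.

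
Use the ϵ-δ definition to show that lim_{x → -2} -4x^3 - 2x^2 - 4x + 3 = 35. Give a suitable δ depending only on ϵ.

δ = min(2, ϵ/104)

Let ϵ > 0 be given. We want δ > 0 such that 0 < |x + 2| < δ implies |(-4x^3 - 2x^2 - 4x + 3) − 35| < ϵ.
(-4x^3 - 2x^2 - 4x + 3) − 35 = -4x^3 - 2x^2 - 4x - 32 = (x + 2)(-4x^2 + 6x - 16).
So |(-4x^3 - 2x^2 - 4x + 3) − 35| = |x + 2|·|-4x^2 + 6x - 16|.
Require δ ≤ 2. Then |x + 2| < 2 gives |x| < 4, and by the triangle inequality |-4x^2 + 6x - 16| ≤ 4·4^2 + 6·4 + 16 = 104.
Hence |(-4x^3 - 2x^2 - 4x + 3) − 35| ≤ 104|x + 2| < ϵ provided |x + 2| < ϵ/104.
Choosing δ = min(2, ϵ/104) ensures both conditions, hence |(-4x^3 - 2x^2 - 4x + 3) − 35| < ϵ.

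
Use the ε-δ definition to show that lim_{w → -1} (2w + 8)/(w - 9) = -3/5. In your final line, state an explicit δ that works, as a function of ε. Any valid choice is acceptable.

δ = min(5, (25/13)ε)

Suppose ε > 0. We want δ > 0 with 0 < |w + 1| < δ ⇒ |(2w + 8)/(w - 9) + 3/5| < ε.
Combining over a common denominator, (2w + 8)/(w - 9) + 3/5 = [(2w + 8)·(-10) − 6·(w - 9)] / [(-10)·(w - 9)] = -26(w + 1) / ((-10)(w - 9)).
So |(2w + 8)/(w - 9) + 3/5| = 26|w + 1| / (10·|w − 9|).
Restrict δ ≤ 5. Then |w + 1| < 5 gives |w − 9| = |(w + 1) + (-10)| ≥ 10 − 5 = 5.
Hence |(2w + 8)/(w - 9) + 3/5| < 26|w + 1|/(10·5) = (13/25)|w + 1|, which is < ε once |w + 1| < (25/13)ε.
Take δ = min(5, (25/13)ε). Then 0 < |w + 1| < δ forces both bounds, so |(2w + 8)/(w - 9) + 3/5| < ε.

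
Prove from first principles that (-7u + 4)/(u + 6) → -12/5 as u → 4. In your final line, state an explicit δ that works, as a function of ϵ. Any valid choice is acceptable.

δ = min(5, (25/23)ϵ)

Suppose ϵ > 0. We want δ > 0 with 0 < |u − 4| < δ ⇒ |(-7u + 4)/(u + 6) + 12/5| < ϵ.
Combining over a common denominator, (-7u + 4)/(u + 6) + 12/5 = [(-7u + 4)·10 − (-24)·(u + 6)] / [10·(u + 6)] = -46(u − 4) / (10(u + 6)).
So |(-7u + 4)/(u + 6) + 12/5| = 46|u − 4| / (10·|u + 6|).
Restrict δ ≤ 5. Then |u − 4| < 5 gives |u + 6| = |(u − 4) + 10| ≥ 10 − 5 = 5.
Hence |(-7u + 4)/(u + 6) + 12/5| < 46|u − 4|/(10·5) = (23/25)|u − 4|, which is < ϵ once |u − 4| < (25/23)ϵ.
Take δ = min(5, (25/23)ϵ). Then 0 < |u − 4| < δ forces both bounds, so |(-7u + 4)/(u + 6) + 12/5| < ϵ.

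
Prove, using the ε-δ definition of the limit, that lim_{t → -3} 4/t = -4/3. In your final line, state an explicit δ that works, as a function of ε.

Let ε > 0. We seek δ > 0 such that 0 < |t + 3| < δ implies |4/t + 4/3| < ε.
|4/t + 4/3| = 4·|-3 − t|/(3·|t|) = 4|t + 3|/(3|t|).
Require δ ≤ 3/2 so that |t| > 3 − 3/2 = 3/2, hence 3|t| > 9/2.
Then |4/t + 4/3| < 4|t + 3|/(9/2), which is < ε when |t + 3| < (9/8)ε.
Take δ = min(3/2, (9/8)ε). Then 0 < |t + 3| < δ gives both |t + 3| < 3/2 and |t + 3| < (9/8)ε, so |4/t + 4/3| < ε.

δ = min(3/2, (9/8)ε)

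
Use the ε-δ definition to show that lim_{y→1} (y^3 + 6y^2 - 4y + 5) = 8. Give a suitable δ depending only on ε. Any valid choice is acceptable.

δ = min(1, ε/21)

Let ε > 0. We want δ > 0 such that 0 < |y − 1| < δ implies |(y^3 + 6y^2 - 4y + 5) − 8| < ε.
(y^3 + 6y^2 - 4y + 5) − 8 = y^3 + 6y^2 - 4y - 3 = (y − 1)(y^2 + 7y + 3).
So |(y^3 + 6y^2 - 4y + 5) − 8| = |y − 1|·|y^2 + 7y + 3|.
Require δ ≤ 1. Then |y − 1| < 1 gives |y| < 2, and by the triangle inequality |y^2 + 7y + 3| ≤ 2^2 + 7·2 + 3 = 21.
Hence |(y^3 + 6y^2 - 4y + 5) − 8| ≤ 21|y − 1| < ε provided |y − 1| < ε/21.
Choosing δ = min(1, ε/21) ensures both conditions, hence |(y^3 + 6y^2 - 4y + 5) − 8| < ε.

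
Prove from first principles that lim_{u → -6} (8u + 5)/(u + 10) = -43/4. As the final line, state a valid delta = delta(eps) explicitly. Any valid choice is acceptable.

delta = min(2, (8/75)eps)

Suppose eps > 0. We want delta > 0 with 0 < |u + 6| < delta ⇒ |(8u + 5)/(u + 10) + 43/4| < eps.
Combining over a common denominator, (8u + 5)/(u + 10) + 43/4 = [(8u + 5)·4 − (-43)·(u + 10)] / [4·(u + 10)] = 75(u + 6) / (4(u + 10)).
So |(8u + 5)/(u + 10) + 43/4| = 75|u + 6| / (4·|u + 10|).
Restrict delta ≤ 2. Then |u + 6| < 2 gives |u + 10| = |(u + 6) + 4| ≥ 4 − 2 = 2.
Hence |(8u + 5)/(u + 10) + 43/4| < 75|u + 6|/(4·2) = (75/8)|u + 6|, which is < eps once |u + 6| < (8/75)eps.
Take delta = min(2, (8/75)eps). Then 0 < |u + 6| < delta forces both bounds, so |(8u + 5)/(u + 10) + 43/4| < eps.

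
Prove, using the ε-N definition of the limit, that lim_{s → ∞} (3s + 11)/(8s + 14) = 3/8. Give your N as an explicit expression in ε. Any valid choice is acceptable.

N = (23/32)/ε

Fix ε > 0. We seek N > 0 such that s > N implies |(3s + 11)/(8s + 14) − (3/8)| < ε.
(3s + 11)/(8s + 14) − (3/8) = (8(3s + 11) − 3(8s + 14)) / (8(8s + 14)) = 46/(8(8s + 14)).
For s > 0 we have 8s + 14 > 8s, so |(3s + 11)/(8s + 14) − (3/8)| = 46/(8(8s + 14)) < 46/(8·8s) = (23/32)/s.
Thus |(3s + 11)/(8s + 14) − (3/8)| < ε whenever s > (23/32)/ε.
Take N = (23/32)/ε. If s > N then |(3s + 11)/(8s + 14) − (3/8)| < (23/32)/s < ε.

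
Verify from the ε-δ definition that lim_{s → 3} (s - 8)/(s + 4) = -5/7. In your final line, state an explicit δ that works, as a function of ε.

δ = min(7/2, (49/24)ε)

Fix ε > 0. We want δ > 0 with 0 < |s − 3| < δ ⇒ |(s - 8)/(s + 4) + 5/7| < ε.
Combining over a common denominator, (s - 8)/(s + 4) + 5/7 = [(s - 8)·7 − (-5)·(s + 4)] / [7·(s + 4)] = 12(s − 3) / (7(s + 4)).
So |(s - 8)/(s + 4) + 5/7| = 12|s − 3| / (7·|s + 4|).
Restrict δ ≤ 7/2. Then |s − 3| < 7/2 gives |s + 4| = |(s − 3) + 7| ≥ 7 − 7/2 = 7/2.
Hence |(s - 8)/(s + 4) + 5/7| < 12|s − 3|/(7·(7/2)) = (24/49)|s − 3|, which is < ε once |s − 3| < (49/24)ε.
Take δ = min(7/2, (49/24)ε). Then 0 < |s − 3| < δ forces both bounds, so |(s - 8)/(s + 4) + 5/7| < ε.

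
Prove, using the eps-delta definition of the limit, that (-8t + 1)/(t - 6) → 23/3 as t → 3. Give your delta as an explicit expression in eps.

delta = min(3/2, (9/94)eps)

Fix eps > 0. We want delta > 0 with 0 < |t − 3| < delta ⇒ |(-8t + 1)/(t - 6) − (23/3)| < eps.
Combining over a common denominator, (-8t + 1)/(t - 6) − (23/3) = [(-8t + 1)·(-3) − (-23)·(t - 6)] / [(-3)·(t - 6)] = 47(t − 3) / ((-3)(t - 6)).
So |(-8t + 1)/(t - 6) − (23/3)| = 47|t − 3| / (3·|t − 6|).
Require delta ≤ 3/2, so |t − 6| ≥ |-3| − |t − 3| > 3 − 3/2 = 3/2.
Hence |(-8t + 1)/(t - 6) − (23/3)| < 47|t − 3|/(3·(3/2)) = (94/9)|t − 3|, which is < eps once |t − 3| < (9/94)eps.
Take delta = min(3/2, (9/94)eps). Then 0 < |t − 3| < delta forces both bounds, so |(-8t + 1)/(t - 6) − (23/3)| < eps.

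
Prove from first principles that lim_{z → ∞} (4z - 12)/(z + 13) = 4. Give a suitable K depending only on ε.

K = 64/ε

Let ε > 0. We seek K > 0 such that z > K implies |(4z - 12)/(z + 13) − 4| < ε.
(4z - 12)/(z + 13) − 4 = ((4z - 12) − 4(z + 13)) / ((z + 13)) = -64/((z + 13)).
For z > 0 we have z + 13 > z, so |(4z - 12)/(z + 13) − 4| = 64/((z + 13)) < 64/(z) = 64/z.
Thus |(4z - 12)/(z + 13) − 4| < ε whenever z > 64/ε.
Take K = 64/ε. If z > K then |(4z - 12)/(z + 13) − 4| < 64/z < ε.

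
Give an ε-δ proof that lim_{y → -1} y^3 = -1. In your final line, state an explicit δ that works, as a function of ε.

δ = min(1, ε/7)

Fix ε > 0. We seek δ > 0 with 0 < |y + 1| < δ ⇒ |y^3 + 1| < ε.
Factor: y^3 + 1 = (y + 1)(y^2 - y + 1), so |y^3 + 1| = |y + 1|·|y^2 - y + 1|.
Impose δ ≤ 1 so that |y| < 2; then |y^2 - y + 1| ≤ 7.
Hence |y^3 + 1| ≤ 7|y + 1|, which is < ε once |y + 1| < ε/7.
Take δ = min(1, ε/7). If 0 < |y + 1| < δ then both bounds hold and |y^3 + 1| ≤ 7|y + 1| < 7·(ε/7) = ε.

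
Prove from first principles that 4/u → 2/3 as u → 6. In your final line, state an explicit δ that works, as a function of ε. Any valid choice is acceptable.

Suppose ε > 0. We seek δ > 0 such that 0 < |u − 6| < δ implies |4/u − (2/3)| < ε.
|4/u − (2/3)| = 4·|6 − u|/(6·|u|) = 4|u − 6|/(6|u|).
Require δ ≤ 3 so that |u| > 6 − 3 = 3, hence 6|u| > 18.
Then |4/u − (2/3)| < 4|u − 6|/18, which is < ε when |u − 6| < (9/2)ε.
Take δ = min(3, (9/2)ε). Then 0 < |u − 6| < δ gives both |u − 6| < 3 and |u − 6| < (9/2)ε, so |4/u − (2/3)| < ε.

δ = min(3, (9/2)ε)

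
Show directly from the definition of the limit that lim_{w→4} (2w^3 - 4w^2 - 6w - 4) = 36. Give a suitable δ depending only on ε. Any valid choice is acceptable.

δ = min(1, ε/80)

Let ε > 0. We want δ > 0 such that 0 < |w − 4| < δ implies |(2w^3 - 4w^2 - 6w - 4) − 36| < ε.
(2w^3 - 4w^2 - 6w - 4) − 36 = 2w^3 - 4w^2 - 6w - 40 = (w − 4)(2w^2 + 4w + 10).
So |(2w^3 - 4w^2 - 6w - 4) − 36| = |w − 4|·|2w^2 + 4w + 10|.
Require δ ≤ 1. Then |w − 4| < 1 gives |w| < 5, and by the triangle inequality |2w^2 + 4w + 10| ≤ 2·5^2 + 4·5 + 10 = 80.
Hence |(2w^3 - 4w^2 - 6w - 4) − 36| ≤ 80|w − 4| < ε provided |w − 4| < ε/80.
Choosing δ = min(1, ε/80) ensures both conditions, hence |(2w^3 - 4w^2 - 6w - 4) − 36| < ε.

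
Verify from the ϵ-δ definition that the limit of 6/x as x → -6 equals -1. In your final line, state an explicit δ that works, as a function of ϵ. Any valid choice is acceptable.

δ = min(3, 3ϵ)

Let ϵ > 0 be given. We seek δ > 0 such that 0 < |x + 6| < δ implies |6/x + 1| < ϵ.
|6/x + 1| = 6·|-6 − x|/(6·|x|) = 6|x + 6|/(6|x|).
Require δ ≤ 3 so that |x| > 6 − 3 = 3, hence 6|x| > 18.
Then |6/x + 1| < 6|x + 6|/18, which is < ϵ when |x + 6| < 3ϵ.
Take δ = min(3, 3ϵ). Then 0 < |x + 6| < δ gives both |x + 6| < 3 and |x + 6| < 3ϵ, so |6/x + 1| < ϵ.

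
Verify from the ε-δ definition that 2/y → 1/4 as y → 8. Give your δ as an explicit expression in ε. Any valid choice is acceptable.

Let ε > 0 be given. We seek δ > 0 such that 0 < |y − 8| < δ implies |2/y − (1/4)| < ε.
|2/y − (1/4)| = 2·|8 − y|/(8·|y|) = 2|y − 8|/(8|y|).
Require δ ≤ 4 so that |y| > 8 − 4 = 4, hence 8|y| > 32.
Then |2/y − (1/4)| < 2|y − 8|/32, which is < ε when |y − 8| < 16ε.
Take δ = min(4, 16ε). Then 0 < |y − 8| < δ gives both |y − 8| < 4 and |y − 8| < 16ε, so |2/y − (1/4)| < ε.

δ = min(4, 16ε)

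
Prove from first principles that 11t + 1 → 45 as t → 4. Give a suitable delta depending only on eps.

Fix eps > 0. We need delta > 0 so that 0 < |t − 4| < delta implies |(11t + 1) − 45| < eps.
Since (11t + 1) − 45 = 11(t − 4), we have |(11t + 1) − 45| = 11|t − 4|.
So 11|t − 4| < eps exactly when |t − 4| < eps/11.
Take delta = eps/11. If 0 < |t − 4| < delta then |(11t + 1) − 45| = 11|t − 4| < 11·(eps/11) = eps.

delta = eps/11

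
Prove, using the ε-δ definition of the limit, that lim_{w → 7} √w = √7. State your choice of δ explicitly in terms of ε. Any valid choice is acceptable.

δ = min(7, √7·ε)

Fix ε > 0. We want δ > 0 such that 0 < |w − 7| < δ implies |√w − √7| < ε.
Rationalise: √w − √7 = (w − 7)/(√w + √7), so |√w − √7| = |w − 7|/(√w + √7).
Restrict δ ≤ 7 so that |w − 7| < 7 forces w > 0, and then √w + √7 > √7.
Hence |√w − √7| < |w − 7|/√7, which is < ε once |w − 7| < √7·ε.
Take δ = min(7, √7·ε). If 0 < |w − 7| < δ then w > 0 and |√w − √7| < |w − 7|/√7 < ε.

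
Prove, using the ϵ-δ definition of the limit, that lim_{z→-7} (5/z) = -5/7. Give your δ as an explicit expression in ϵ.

δ = min(7/2, (49/10)ϵ)

Suppose ϵ > 0. We seek δ > 0 such that 0 < |z + 7| < δ implies |5/z + 5/7| < ϵ.
|5/z + 5/7| = 5·|-7 − z|/(7·|z|) = 5|z + 7|/(7|z|).
Restrict δ ≤ 7/2. Then |z + 7| < 7/2 gives |z| > 7/2, so 7|z| > 49/2.
Then |5/z + 5/7| < 5|z + 7|/(49/2), which is < ϵ when |z + 7| < (49/10)ϵ.
Take δ = min(7/2, (49/10)ϵ). Then 0 < |z + 7| < δ gives both |z + 7| < 7/2 and |z + 7| < (49/10)ϵ, so |5/z + 5/7| < ϵ.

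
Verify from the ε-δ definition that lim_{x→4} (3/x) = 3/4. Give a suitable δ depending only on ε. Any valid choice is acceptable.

δ = min(2, (8/3)ε)

Fix ε > 0. We seek δ > 0 such that 0 < |x − 4| < δ implies |3/x − (3/4)| < ε.
|3/x − (3/4)| = 3·|4 − x|/(4·|x|) = 3|x − 4|/(4|x|).
Require δ ≤ 2 so that |x| > 4 − 2 = 2, hence 4|x| > 8.
Then |3/x − (3/4)| < 3|x − 4|/8, which is < ε when |x − 4| < (8/3)ε.
Take δ = min(2, (8/3)ε). Then 0 < |x − 4| < δ gives both |x − 4| < 2 and |x − 4| < (8/3)ε, so |3/x − (3/4)| < ε.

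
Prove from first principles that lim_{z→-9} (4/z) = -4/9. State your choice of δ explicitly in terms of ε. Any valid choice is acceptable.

Fix ε > 0. We seek δ > 0 such that 0 < |z + 9| < δ implies |4/z + 4/9| < ε.
|4/z + 4/9| = 4·|-9 − z|/(9·|z|) = 4|z + 9|/(9|z|).
Require δ ≤ 9/2 so that |z| > 9 − 9/2 = 9/2, hence 9|z| > 81/2.
Then |4/z + 4/9| < 4|z + 9|/(81/2), which is < ε when |z + 9| < (81/8)ε.
Take δ = min(9/2, (81/8)ε). Then 0 < |z + 9| < δ gives both |z + 9| < 9/2 and |z + 9| < (81/8)ε, so |4/z + 4/9| < ε.

δ = min(9/2, (81/8)ε)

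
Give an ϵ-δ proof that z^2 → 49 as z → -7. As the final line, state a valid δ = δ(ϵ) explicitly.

δ = min(1, ϵ/15)

Suppose ϵ > 0. We seek δ > 0 with 0 < |z + 7| < δ ⇒ |z^2 − 49| < ϵ.
Factor: z^2 − 49 = (z + 7)(z - 7), so |z^2 − 49| = |z + 7|·|z - 7|.
Impose δ ≤ 1 so that |z| < 8; then |z - 7| ≤ 15.
Hence |z^2 − 49| ≤ 15|z + 7|, which is < ϵ once |z + 7| < ϵ/15.
Take δ = min(1, ϵ/15). If 0 < |z + 7| < δ then both bounds hold and |z^2 − 49| ≤ 15|z + 7| < 15·(ϵ/15) = ϵ.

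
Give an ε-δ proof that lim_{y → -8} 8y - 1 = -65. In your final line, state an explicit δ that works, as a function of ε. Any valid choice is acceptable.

Let ε > 0 be given. We need δ > 0 so that 0 < |y + 8| < δ implies |(8y - 1) + 65| < ε.
Since (8y - 1) + 65 = 8(y + 8), we have |(8y - 1) + 65| = 8|y + 8|.
So 8|y + 8| < ε exactly when |y + 8| < ε/8.
Take δ = ε/8. If 0 < |y + 8| < δ then |(8y - 1) + 65| = 8|y + 8| < 8·(ε/8) = ε.

δ = ε/8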